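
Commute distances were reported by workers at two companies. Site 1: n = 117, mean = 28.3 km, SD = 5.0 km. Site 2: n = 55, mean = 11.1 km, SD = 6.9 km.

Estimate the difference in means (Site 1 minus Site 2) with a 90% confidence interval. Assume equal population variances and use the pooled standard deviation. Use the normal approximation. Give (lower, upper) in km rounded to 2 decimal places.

s_p = √[((n₁−1)s₁² + (n₂−1)s₂²)/(n₁+n₂−2)] = √[(116·5.0² + 54·6.9²)/170] = 5.6729.
SE = 5.6729·√(1/117 + 1/55) = 0.9275.
With z* = 1.645, margin = 1.645 × 0.9275 = 1.5257.
x̄₁ − x̄₂ = 28.3 − 11.1 = 17.2000; interval 17.2000 ± 1.5257 = (15.67, 18.73).

(15.67, 18.73)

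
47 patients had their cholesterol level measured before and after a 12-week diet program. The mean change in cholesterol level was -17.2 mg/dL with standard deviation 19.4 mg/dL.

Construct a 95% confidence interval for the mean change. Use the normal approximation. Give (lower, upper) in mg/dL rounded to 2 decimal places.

Paired design: SE = s_d/√n = 19.4/√47 = 2.8298.
z* = 1.960; margin of error = 1.960 × 2.8298 = 5.5464.
-17.2 ± 5.5464 → (-22.75, -11.65).

(-22.75, -11.65)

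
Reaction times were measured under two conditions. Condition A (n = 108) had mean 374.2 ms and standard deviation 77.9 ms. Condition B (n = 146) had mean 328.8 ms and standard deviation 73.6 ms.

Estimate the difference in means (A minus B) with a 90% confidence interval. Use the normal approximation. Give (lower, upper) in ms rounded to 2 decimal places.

(29.51, 61.29)

SE₁ = s₁/√n₁ = 77.9/√108 = 7.4959; SE₂ = 73.6/√146 = 6.0912.
Independent samples, unequal variances: SE_diff = √(SE₁² + SE₂²) = √(56.18851681 + 37.10271744) = 9.6587.
z* = 1.645, so margin of error = 1.645 × 9.6587 = 15.8886.
Difference in means = 374.2 − 328.8 = 45.4000.
45.4000 ± 15.8886 → (29.51, 61.29).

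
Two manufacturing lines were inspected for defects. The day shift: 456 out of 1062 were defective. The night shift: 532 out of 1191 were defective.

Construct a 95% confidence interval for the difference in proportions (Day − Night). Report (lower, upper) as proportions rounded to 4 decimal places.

(-0.0583, 0.0237)

p̂₁ = 456/1062 = 0.4294 and p̂₂ = 532/1191 = 0.4467.
SE₁ = √(p̂₁(1−p̂₁)/n₁) = √(0.4294·0.5706/1062) = 0.01519; SE₂ = √(0.4467·0.5533/1191) = 0.01441.
Independent samples: SE of the difference = √(SE₁² + SE₂²) = √(0.0002307361 + 0.0002076481) = 0.02094.
z* for 95% confidence is 1.960, so the margin of error is 1.960 × 0.02094 = 0.04104.
Point estimate p̂₁ − p̂₂ = 0.4294 − 0.4467 = -0.0173.
-0.0173 ± 0.04104 → (-0.0583, 0.0237).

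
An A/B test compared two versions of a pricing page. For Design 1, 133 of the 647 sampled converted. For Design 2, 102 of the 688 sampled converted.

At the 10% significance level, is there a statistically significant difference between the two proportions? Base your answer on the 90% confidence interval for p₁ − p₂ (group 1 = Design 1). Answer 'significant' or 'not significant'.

significant

First, p̂₁ = 133/647 = 0.2056; p̂₂ = 102/688 = 0.1483.
The two standard errors are √(0.2056×0.7944/647) = 0.01589 and √(0.1483×0.8517/688) = 0.01355.
Because the samples are independent, SE_diff = √(0.01589² + 0.01355²) = 0.02088.
Using z* = 1.645 for 90%, ME = 1.645 × 0.02088 = 0.03435.
p̂₁ − p̂₂ = 0.0573; interval 0.0573 ± 0.03435 gives (0.02295, 0.09165).
The interval (0.02295, 0.09165) does not contain 0, so the difference is significant.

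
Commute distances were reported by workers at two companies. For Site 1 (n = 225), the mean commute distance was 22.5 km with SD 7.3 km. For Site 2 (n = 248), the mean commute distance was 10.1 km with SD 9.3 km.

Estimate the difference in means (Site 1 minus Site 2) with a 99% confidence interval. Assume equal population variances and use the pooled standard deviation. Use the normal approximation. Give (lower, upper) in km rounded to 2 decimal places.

(10.41, 14.39)

s_p = √[((n₁−1)s₁² + (n₂−1)s₂²)/(n₁+n₂−2)] = √[(224·7.3² + 247·9.3²)/471] = 8.4084.
SE = 8.4084·√(1/225 + 1/248) = 0.7742.
With z* = 2.576, margin = 2.576 × 0.7742 = 1.9943.
x̄₁ − x̄₂ = 22.5 − 10.1 = 12.4000; interval 12.4000 ± 1.9943 = (10.41, 14.39).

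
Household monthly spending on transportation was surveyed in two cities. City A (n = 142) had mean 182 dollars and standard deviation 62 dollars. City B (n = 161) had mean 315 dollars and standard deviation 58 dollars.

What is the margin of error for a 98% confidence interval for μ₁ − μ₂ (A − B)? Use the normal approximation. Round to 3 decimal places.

16.109

Per-group SEs: s₁/√n₁ = 62/√142 = 5.2029, s₂/√n₂ = 58/√161 = 4.5710.
Unpooled SE of the difference: √(27.07016841 + 20.894041) = 6.9256.
Margin of error = z* · SE = 2.326 × 6.9256 = 16.1089.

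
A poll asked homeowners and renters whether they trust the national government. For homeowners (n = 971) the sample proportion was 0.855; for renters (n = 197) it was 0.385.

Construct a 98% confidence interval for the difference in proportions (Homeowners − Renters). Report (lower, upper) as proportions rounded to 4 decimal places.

(0.3852, 0.5548)

Each SE is √(p̂(1−p̂)/n): √(0.8550·0.1450/971) = 0.01130 and √(0.3850·0.6150/197) = 0.03467.
SE(p̂₁ − p̂₂) = √(SE₁² + SE₂²) = √(0.00012769 + 0.0012020089) = 0.03647, since the two samples are independent.
At 98% confidence z* = 2.326; margin = 2.326 × 0.03647 = 0.08483.
The difference is 0.8550 − 0.3850 = 0.4700, so the interval is 0.4700 ± 0.08483 = (0.3852, 0.5548).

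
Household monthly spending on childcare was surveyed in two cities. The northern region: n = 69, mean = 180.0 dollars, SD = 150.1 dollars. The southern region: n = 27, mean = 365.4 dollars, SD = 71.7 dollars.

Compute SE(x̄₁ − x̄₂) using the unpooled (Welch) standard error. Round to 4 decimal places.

Standard errors of each mean: 150.1/√69 = 18.0699 and 71.7/√27 = 13.7987.
SE(x̄₁ − x̄₂) = √(18.0699² + 13.7987²) = 22.7360 for independent samples with unequal variances.

22.7360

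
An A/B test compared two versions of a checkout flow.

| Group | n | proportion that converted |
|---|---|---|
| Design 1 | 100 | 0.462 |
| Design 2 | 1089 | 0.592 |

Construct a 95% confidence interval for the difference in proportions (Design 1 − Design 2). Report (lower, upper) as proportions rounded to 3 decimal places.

SE₁ = √(p̂₁(1−p̂₁)/n₁) = √(0.4620·0.5380/100) = 0.04986; SE₂ = √(0.5920·0.4080/1089) = 0.01489.
Independent samples: SE of the difference = √(SE₁² + SE₂²) = √(0.0024860196 + 0.0002217121) = 0.05204.
z* for 95% confidence is 1.960, so the margin of error is 1.960 × 0.05204 = 0.10200.
Point estimate p̂₁ − p̂₂ = 0.4620 − 0.5920 = -0.1300.
-0.1300 ± 0.10200 → (-0.232, -0.028).

(-0.232, -0.028)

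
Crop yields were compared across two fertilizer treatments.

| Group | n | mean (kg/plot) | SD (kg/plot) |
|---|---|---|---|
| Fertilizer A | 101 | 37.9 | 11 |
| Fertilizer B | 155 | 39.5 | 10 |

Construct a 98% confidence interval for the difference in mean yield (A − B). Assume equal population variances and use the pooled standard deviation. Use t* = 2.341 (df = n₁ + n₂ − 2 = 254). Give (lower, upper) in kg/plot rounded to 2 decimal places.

(-4.71, 1.51)

s_p = √[((n₁−1)s₁² + (n₂−1)s₂²)/(n₁+n₂−2)] = √[(100·11² + 154·10²)/254] = 10.4052.
SE = 10.4052·√(1/101 + 1/155) = 1.3306.
With t* = 2.341, margin = 2.341 × 1.3306 = 3.1149.
x̄₁ − x̄₂ = 37.9 − 39.5 = -1.6000; interval -1.6000 ± 3.1149 = (-4.71, 1.51).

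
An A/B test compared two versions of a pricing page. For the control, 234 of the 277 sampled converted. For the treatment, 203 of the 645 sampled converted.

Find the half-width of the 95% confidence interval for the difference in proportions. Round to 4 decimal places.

First, p̂₁ = 234/277 = 0.8448; p̂₂ = 203/645 = 0.3147.
The two standard errors are √(0.8448×0.1552/277) = 0.02176 and √(0.3147×0.6853/645) = 0.01829.
Because the samples are independent, SE_diff = √(0.02176² + 0.01829²) = 0.02843.
Using z* = 1.960 for 95%, ME = 1.960 × 0.02843 = 0.05572.

0.0557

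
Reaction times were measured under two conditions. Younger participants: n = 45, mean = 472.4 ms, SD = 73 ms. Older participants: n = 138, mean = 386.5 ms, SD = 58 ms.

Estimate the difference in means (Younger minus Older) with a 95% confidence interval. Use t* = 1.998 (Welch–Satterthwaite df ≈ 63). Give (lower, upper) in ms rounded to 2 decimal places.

Per-group SEs: s₁/√n₁ = 73/√45 = 10.8822, s₂/√n₂ = 58/√138 = 4.9373.
Unpooled SE of the difference: √(118.42227684 + 24.37693129) = 11.9499.
Margin of error = t* · SE = 1.998 × 11.9499 = 23.8759.
x̄₁ − x̄₂ = 472.4 − 386.5 = 85.9000.
CI: 85.9000 ± 23.8759 = (62.02, 109.78).

(62.02, 109.78)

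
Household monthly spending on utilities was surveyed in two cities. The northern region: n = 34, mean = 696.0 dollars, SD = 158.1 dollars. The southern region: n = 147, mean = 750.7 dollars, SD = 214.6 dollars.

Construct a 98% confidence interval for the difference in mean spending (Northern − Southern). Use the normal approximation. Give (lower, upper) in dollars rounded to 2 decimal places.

Per-group SEs: s₁/√n₁ = 158.1/√34 = 27.1139, s₂/√n₂ = 214.6/√147 = 17.6999.
Unpooled SE of the difference: √(735.16357321 + 313.28646001) = 32.3798.
Margin of error = z* · SE = 2.326 × 32.3798 = 75.3154.
x̄₁ − x̄₂ = 696.0 − 750.7 = -54.7000.
CI: -54.7000 ± 75.3154 = (-130.02, 20.62).

(-130.02, 20.62)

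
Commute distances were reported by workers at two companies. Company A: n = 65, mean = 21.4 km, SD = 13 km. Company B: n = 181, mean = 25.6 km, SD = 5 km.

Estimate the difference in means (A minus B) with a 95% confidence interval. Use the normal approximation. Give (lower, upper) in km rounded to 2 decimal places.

(-7.44, -0.96)

Standard errors of each mean: 13/√65 = 1.6125 and 5/√181 = 0.3716.
SE(x̄₁ − x̄₂) = √(1.6125² + 0.3716²) = 1.6548 for independent samples with unequal variances.
With z* = 1.960, the margin is 1.960 × 1.6548 = 3.2434.
x̄₁ − x̄₂ = 21.4 − 25.6 = -4.2000; the interval is -4.2000 ± 3.2434 = (-7.44, -0.96).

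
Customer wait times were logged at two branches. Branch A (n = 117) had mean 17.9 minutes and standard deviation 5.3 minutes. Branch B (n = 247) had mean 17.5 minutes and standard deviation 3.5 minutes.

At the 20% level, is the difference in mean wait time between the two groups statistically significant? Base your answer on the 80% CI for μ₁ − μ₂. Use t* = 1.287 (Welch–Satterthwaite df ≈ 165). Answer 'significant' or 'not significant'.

SE₁ = s₁/√n₁ = 5.3/√117 = 0.4900; SE₂ = 3.5/√247 = 0.2227.
Independent samples, unequal variances: SE_diff = √(SE₁² + SE₂²) = √(0.2401 + 0.04959529) = 0.5382.
t* = 1.287, so margin of error = 1.287 × 0.5382 = 0.6927.
Difference in means = 17.9 − 17.5 = 0.4000.
0.4000 ± 0.6927 → (-0.2927, 1.0927).
The interval (-0.2927, 1.0927) contains 0, so the difference is not significant.

not significant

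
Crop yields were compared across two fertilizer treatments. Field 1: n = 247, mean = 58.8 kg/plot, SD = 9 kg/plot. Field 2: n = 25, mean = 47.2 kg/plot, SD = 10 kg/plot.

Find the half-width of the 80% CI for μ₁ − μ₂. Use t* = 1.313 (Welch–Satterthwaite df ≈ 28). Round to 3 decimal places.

Standard errors of each mean: 9/√247 = 0.5727 and 10/√25 = 2.0000.
SE(x̄₁ − x̄₂) = √(0.5727² + 2.0000²) = 2.0804 for independent samples with unequal variances.
With t* = 1.313, the margin is 1.313 × 2.0804 = 2.7316.

2.732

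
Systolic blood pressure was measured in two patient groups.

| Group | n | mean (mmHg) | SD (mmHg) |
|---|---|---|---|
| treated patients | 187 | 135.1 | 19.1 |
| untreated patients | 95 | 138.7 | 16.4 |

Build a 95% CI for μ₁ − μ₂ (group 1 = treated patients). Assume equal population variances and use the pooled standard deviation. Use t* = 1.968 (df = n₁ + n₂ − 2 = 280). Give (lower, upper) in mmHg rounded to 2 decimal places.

Pooled variance s_p² = [186·19.1² + 94·16.4²] / (187+95−2) = 332.6318, so s_p = 18.2382.
SE_diff = s_p·√(1/n₁ + 1/n₂) = 18.2382·√(1/187 + 1/95) = 2.2979.
t* = 1.968; margin = 1.968 × 2.2979 = 4.5223.
Difference = 135.1 − 138.7 = -3.6000.
-3.6000 ± 4.5223 → (-8.12, 0.92).

(-8.12, 0.92)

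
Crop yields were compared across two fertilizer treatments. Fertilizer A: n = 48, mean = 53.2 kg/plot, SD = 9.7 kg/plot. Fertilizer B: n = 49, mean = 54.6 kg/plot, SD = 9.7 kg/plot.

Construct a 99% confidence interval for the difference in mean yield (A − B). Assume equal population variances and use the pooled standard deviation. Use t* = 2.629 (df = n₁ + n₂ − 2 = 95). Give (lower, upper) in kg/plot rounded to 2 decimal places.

(-6.58, 3.78)

s_p = √[((n₁−1)s₁² + (n₂−1)s₂²)/(n₁+n₂−2)] = √[(47·9.7² + 48·9.7²)/95] = 9.7000.
SE = 9.7000·√(1/48 + 1/49) = 1.9699.
With t* = 2.629, margin = 2.629 × 1.9699 = 5.1789.
x̄₁ − x̄₂ = 53.2 − 54.6 = -1.4000; interval -1.4000 ± 5.1789 = (-6.58, 3.78).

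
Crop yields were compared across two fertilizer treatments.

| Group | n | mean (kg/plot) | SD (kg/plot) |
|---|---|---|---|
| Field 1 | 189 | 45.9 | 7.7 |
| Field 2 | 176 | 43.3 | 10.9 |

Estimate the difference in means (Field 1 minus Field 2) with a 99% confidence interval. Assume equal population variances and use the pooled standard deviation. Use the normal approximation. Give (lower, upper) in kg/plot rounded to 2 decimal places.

s_p = √[((n₁−1)s₁² + (n₂−1)s₂²)/(n₁+n₂−2)] = √[(188·7.7² + 175·10.9²)/363] = 9.3800.
SE = 9.3800·√(1/189 + 1/176) = 0.9826.
With z* = 2.576, margin = 2.576 × 0.9826 = 2.5312.
x̄₁ − x̄₂ = 45.9 − 43.3 = 2.6000; interval 2.6000 ± 2.5312 = (0.07, 5.13).

(0.07, 5.13)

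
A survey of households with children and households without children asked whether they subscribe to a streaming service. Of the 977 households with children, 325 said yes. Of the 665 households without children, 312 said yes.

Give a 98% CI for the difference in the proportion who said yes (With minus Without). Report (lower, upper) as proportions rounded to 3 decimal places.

(-0.194, -0.079)

First, p̂₁ = 325/977 = 0.3327; p̂₂ = 312/665 = 0.4692.
The two standard errors are √(0.3327×0.6673/977) = 0.01507 and √(0.4692×0.5308/665) = 0.01935.
Because the samples are independent, SE_diff = √(0.01507² + 0.01935²) = 0.02453.
Using z* = 2.326 for 98%, ME = 2.326 × 0.02453 = 0.05706.
p̂₁ − p̂₂ = -0.1365; interval -0.1365 ± 0.05706 gives (-0.194, -0.079).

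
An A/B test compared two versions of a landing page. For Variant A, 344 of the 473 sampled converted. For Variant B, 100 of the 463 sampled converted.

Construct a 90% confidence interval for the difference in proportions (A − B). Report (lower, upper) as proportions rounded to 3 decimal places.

p̂₁ = 344/473 = 0.7273 and p̂₂ = 100/463 = 0.2160.
SE₁ = √(p̂₁(1−p̂₁)/n₁) = √(0.7273·0.2727/473) = 0.02048; SE₂ = √(0.2160·0.7840/463) = 0.01912.
Independent samples: SE of the difference = √(SE₁² + SE₂²) = √(0.0004194304 + 0.0003655744) = 0.02802.
z* for 90% confidence is 1.645, so the margin of error is 1.645 × 0.02802 = 0.04609.
Point estimate p̂₁ − p̂₂ = 0.7273 − 0.2160 = 0.5113.
0.5113 ± 0.04609 → (0.465, 0.557).

(0.465, 0.557)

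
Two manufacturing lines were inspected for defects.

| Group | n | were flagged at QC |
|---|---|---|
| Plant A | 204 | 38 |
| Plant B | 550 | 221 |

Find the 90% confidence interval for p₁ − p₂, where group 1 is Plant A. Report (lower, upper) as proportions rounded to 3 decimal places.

p̂₁ = 38/204 = 0.1863 and p̂₂ = 221/550 = 0.4018.
SE₁ = √(p̂₁(1−p̂₁)/n₁) = √(0.1863·0.8137/204) = 0.02726; SE₂ = √(0.4018·0.5982/550) = 0.02090.
Independent samples: SE of the difference = √(SE₁² + SE₂²) = √(0.0007431076 + 0.00043681) = 0.03435.
z* for 90% confidence is 1.645, so the margin of error is 1.645 × 0.03435 = 0.05651.
Point estimate p̂₁ − p̂₂ = 0.1863 − 0.4018 = -0.2155.
-0.2155 ± 0.05651 → (-0.272, -0.159).

(-0.272, -0.159)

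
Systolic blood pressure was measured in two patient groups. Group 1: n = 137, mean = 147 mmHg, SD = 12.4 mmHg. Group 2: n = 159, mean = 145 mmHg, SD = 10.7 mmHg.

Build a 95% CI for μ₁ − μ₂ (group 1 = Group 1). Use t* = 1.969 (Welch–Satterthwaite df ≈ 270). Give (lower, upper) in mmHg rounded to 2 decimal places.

(-0.67, 4.67)

Standard errors of each mean: 12.4/√137 = 1.0594 and 10.7/√159 = 0.8486.
SE(x̄₁ − x̄₂) = √(1.0594² + 0.8486²) = 1.3574 for independent samples with unequal variances.
With t* = 1.969, the margin is 1.969 × 1.3574 = 2.6727.
x̄₁ − x̄₂ = 147 − 145 = 2.0000; the interval is 2.0000 ± 2.6727 = (-0.67, 4.67).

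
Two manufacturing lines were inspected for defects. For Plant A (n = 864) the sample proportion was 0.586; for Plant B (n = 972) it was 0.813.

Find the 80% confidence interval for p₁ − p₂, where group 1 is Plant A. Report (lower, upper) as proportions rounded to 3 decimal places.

(-0.254, -0.200)

Each SE is √(p̂(1−p̂)/n): √(0.5860·0.4140/864) = 0.01676 and √(0.8130·0.1870/972) = 0.01251.
SE(p̂₁ − p̂₂) = √(SE₁² + SE₂²) = √(0.0002808976 + 0.0001565001) = 0.02091, since the two samples are independent.
At 80% confidence z* = 1.282; margin = 1.282 × 0.02091 = 0.02681.
The difference is 0.5860 − 0.8130 = -0.2270, so the interval is -0.2270 ± 0.02681 = (-0.254, -0.200).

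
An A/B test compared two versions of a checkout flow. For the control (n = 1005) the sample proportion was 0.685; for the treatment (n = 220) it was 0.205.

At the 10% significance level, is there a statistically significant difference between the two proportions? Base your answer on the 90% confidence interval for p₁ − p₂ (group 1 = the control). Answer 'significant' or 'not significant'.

significant

SE₁ = √(p̂₁(1−p̂₁)/n₁) = √(0.6850·0.3150/1005) = 0.01465; SE₂ = √(0.2050·0.7950/220) = 0.02722.
Independent samples: SE of the difference = √(SE₁² + SE₂²) = √(0.0002146225 + 0.0007409284) = 0.03091.
z* for 90% confidence is 1.645, so the margin of error is 1.645 × 0.03091 = 0.05085.
Point estimate p̂₁ − p̂₂ = 0.6850 − 0.2050 = 0.4800.
0.4800 ± 0.05085 → (0.42915, 0.53085).
The interval (0.42915, 0.53085) does not contain 0, so the difference is significant.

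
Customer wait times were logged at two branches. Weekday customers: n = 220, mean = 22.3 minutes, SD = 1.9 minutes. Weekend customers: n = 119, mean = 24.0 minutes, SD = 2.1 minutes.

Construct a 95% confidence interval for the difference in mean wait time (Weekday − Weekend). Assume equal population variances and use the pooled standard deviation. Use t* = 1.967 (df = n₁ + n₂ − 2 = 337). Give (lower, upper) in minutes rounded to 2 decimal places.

Pooled variance s_p² = [219·1.9² + 118·2.1²] / (220+119−2) = 3.8901, so s_p = 1.9723.
SE_diff = s_p·√(1/n₁ + 1/n₂) = 1.9723·√(1/220 + 1/119) = 0.2244.
t* = 1.967; margin = 1.967 × 0.2244 = 0.4414.
Difference = 22.3 − 24.0 = -1.7000.
-1.7000 ± 0.4414 → (-2.14, -1.26).

(-2.14, -1.26)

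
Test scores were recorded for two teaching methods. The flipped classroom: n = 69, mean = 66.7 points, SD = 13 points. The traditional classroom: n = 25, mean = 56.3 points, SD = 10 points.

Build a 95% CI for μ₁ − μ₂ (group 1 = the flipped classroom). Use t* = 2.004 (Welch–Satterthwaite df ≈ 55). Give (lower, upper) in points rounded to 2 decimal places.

(5.31, 15.49)

SE₁ = s₁/√n₁ = 13/√69 = 1.5650; SE₂ = 10/√25 = 2.0000.
Independent samples, unequal variances: SE_diff = √(SE₁² + SE₂²) = √(2.449225 + 4.0) = 2.5395.
t* = 2.004, so margin of error = 2.004 × 2.5395 = 5.0892.
Difference in means = 66.7 − 56.3 = 10.4000.
10.4000 ± 5.0892 → (5.31, 15.49).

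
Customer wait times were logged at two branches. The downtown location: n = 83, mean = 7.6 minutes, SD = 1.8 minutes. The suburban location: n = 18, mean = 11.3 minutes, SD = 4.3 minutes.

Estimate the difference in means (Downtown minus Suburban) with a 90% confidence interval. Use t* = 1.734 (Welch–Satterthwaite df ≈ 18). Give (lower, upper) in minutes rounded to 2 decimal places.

SE₁ = s₁/√n₁ = 1.8/√83 = 0.1976; SE₂ = 4.3/√18 = 1.0135.
Independent samples, unequal variances: SE_diff = √(SE₁² + SE₂²) = √(0.03904576 + 1.02718225) = 1.0326.
t* = 1.734, so margin of error = 1.734 × 1.0326 = 1.7905.
Difference in means = 7.6 − 11.3 = -3.7000.
-3.7000 ± 1.7905 → (-5.49, -1.91).

(-5.49, -1.91)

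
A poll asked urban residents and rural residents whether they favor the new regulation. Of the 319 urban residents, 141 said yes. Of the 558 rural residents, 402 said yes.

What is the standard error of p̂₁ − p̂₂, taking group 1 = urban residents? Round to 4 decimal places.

0.0337

First, p̂₁ = 141/319 = 0.4420; p̂₂ = 402/558 = 0.7204.
The two standard errors are √(0.4420×0.5580/319) = 0.02781 and √(0.7204×0.2796/558) = 0.01900.
Because the samples are independent, SE_diff = √(0.02781² + 0.01900²) = 0.03368.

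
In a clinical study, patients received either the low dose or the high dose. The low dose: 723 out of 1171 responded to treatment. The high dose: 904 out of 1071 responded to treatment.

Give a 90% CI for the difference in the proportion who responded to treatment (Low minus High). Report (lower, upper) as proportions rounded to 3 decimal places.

p̂₁ = 723/1171 = 0.6174 and p̂₂ = 904/1071 = 0.8441.
SE₁ = √(p̂₁(1−p̂₁)/n₁) = √(0.6174·0.3826/1171) = 0.01420; SE₂ = √(0.8441·0.1559/1071) = 0.01108.
Independent samples: SE of the difference = √(SE₁² + SE₂²) = √(0.00020164 + 0.0001227664) = 0.01801.
z* for 90% confidence is 1.645, so the margin of error is 1.645 × 0.01801 = 0.02963.
Point estimate p̂₁ − p̂₂ = 0.6174 − 0.8441 = -0.2267.
-0.2267 ± 0.02963 → (-0.256, -0.197).

(-0.256, -0.197)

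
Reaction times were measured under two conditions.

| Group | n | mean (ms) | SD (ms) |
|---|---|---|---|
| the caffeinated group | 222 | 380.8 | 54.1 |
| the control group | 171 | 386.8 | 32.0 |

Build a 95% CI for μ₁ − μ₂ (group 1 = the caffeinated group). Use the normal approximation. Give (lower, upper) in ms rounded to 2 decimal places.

SE₁ = s₁/√n₁ = 54.1/√222 = 3.6310; SE₂ = 32.0/√171 = 2.4471.
Independent samples, unequal variances: SE_diff = √(SE₁² + SE₂²) = √(13.184161 + 5.98829841) = 4.3786.
z* = 1.960, so margin of error = 1.960 × 4.3786 = 8.5821.
Difference in means = 380.8 − 386.8 = -6.0000.
-6.0000 ± 8.5821 → (-14.58, 2.58).

(-14.58, 2.58)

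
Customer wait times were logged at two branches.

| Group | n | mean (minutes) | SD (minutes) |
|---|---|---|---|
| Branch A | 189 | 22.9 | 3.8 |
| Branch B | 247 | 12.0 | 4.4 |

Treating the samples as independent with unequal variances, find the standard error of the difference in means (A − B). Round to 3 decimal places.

SE₁ = s₁/√n₁ = 3.8/√189 = 0.2764; SE₂ = 4.4/√247 = 0.2800.
Independent samples, unequal variances: SE_diff = √(SE₁² + SE₂²) = √(0.07639696 + 0.0784) = 0.3934.

0.393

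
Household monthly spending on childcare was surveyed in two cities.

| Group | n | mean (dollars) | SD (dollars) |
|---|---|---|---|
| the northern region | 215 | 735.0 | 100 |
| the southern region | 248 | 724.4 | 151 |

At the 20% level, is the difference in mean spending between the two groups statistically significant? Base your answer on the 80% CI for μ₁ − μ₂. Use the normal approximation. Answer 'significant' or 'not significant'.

not significant

SE₁ = s₁/√n₁ = 100/√215 = 6.8199; SE₂ = 151/√248 = 9.5885.
Independent samples, unequal variances: SE_diff = √(SE₁² + SE₂²) = √(46.51103601 + 91.93933225) = 11.7665.
z* = 1.282, so margin of error = 1.282 × 11.7665 = 15.0847.
Difference in means = 735.0 − 724.4 = 10.6000.
10.6000 ± 15.0847 → (-4.4847, 25.6847).
The interval (-4.4847, 25.6847) contains 0, so the difference is not significant.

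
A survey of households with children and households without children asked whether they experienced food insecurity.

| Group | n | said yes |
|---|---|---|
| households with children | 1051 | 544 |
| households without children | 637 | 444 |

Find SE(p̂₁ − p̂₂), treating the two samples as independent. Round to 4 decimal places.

p̂₁ = 544/1051 = 0.5176 and p̂₂ = 444/637 = 0.6970.
SE₁ = √(p̂₁(1−p̂₁)/n₁) = √(0.5176·0.4824/1051) = 0.01541; SE₂ = √(0.6970·0.3030/637) = 0.01821.
Independent samples: SE of the difference = √(SE₁² + SE₂²) = √(0.0002374681 + 0.0003316041) = 0.02386.

0.0239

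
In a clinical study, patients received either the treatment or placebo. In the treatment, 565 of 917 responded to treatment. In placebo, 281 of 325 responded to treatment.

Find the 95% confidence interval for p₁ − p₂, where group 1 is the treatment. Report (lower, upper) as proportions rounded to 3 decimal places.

(-0.297, -0.200)

Sample proportions: 565/917 = 0.6161, 281/325 = 0.8646.
Each SE is √(p̂(1−p̂)/n): √(0.6161·0.3839/917) = 0.01606 and √(0.8646·0.1354/325) = 0.01898.
SE(p̂₁ − p̂₂) = √(SE₁² + SE₂²) = √(0.0002579236 + 0.0003602404) = 0.02486, since the two samples are independent.
At 95% confidence z* = 1.960; margin = 1.960 × 0.02486 = 0.04873.
The difference is 0.6161 − 0.8646 = -0.2485, so the interval is -0.2485 ± 0.04873 = (-0.297, -0.200).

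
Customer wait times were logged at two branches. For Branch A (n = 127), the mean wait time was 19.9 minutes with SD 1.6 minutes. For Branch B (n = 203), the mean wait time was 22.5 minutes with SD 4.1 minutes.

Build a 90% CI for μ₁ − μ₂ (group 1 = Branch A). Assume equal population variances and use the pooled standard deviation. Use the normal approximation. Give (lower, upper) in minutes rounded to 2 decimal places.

Pooled variance s_p² = [126·1.6² + 202·4.1²] / (127+203−2) = 11.3359, so s_p = 3.3669.
SE_diff = s_p·√(1/n₁ + 1/n₂) = 3.3669·√(1/127 + 1/203) = 0.3809.
z* = 1.645; margin = 1.645 × 0.3809 = 0.6266.
Difference = 19.9 − 22.5 = -2.6000.
-2.6000 ± 0.6266 → (-3.23, -1.97).

(-3.23, -1.97)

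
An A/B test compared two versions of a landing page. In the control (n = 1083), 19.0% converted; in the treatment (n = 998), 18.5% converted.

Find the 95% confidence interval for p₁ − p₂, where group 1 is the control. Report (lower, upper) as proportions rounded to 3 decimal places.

SE₁ = √(p̂₁(1−p̂₁)/n₁) = √(0.1900·0.8100/1083) = 0.01192; SE₂ = √(0.1850·0.8150/998) = 0.01229.
Independent samples: SE of the difference = √(SE₁² + SE₂²) = √(0.0001420864 + 0.0001510441) = 0.01712.
z* for 95% confidence is 1.960, so the margin of error is 1.960 × 0.01712 = 0.03356.
Point estimate p̂₁ − p̂₂ = 0.1900 − 0.1850 = 0.0050.
0.0050 ± 0.03356 → (-0.029, 0.039).

(-0.029, 0.039)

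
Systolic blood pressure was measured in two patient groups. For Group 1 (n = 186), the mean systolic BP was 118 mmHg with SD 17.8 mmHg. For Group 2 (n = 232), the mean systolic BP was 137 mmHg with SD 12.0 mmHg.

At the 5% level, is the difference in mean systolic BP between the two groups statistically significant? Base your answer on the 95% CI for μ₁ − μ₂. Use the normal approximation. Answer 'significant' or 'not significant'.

Standard errors of each mean: 17.8/√186 = 1.3052 and 12.0/√232 = 0.7878.
SE(x̄₁ − x̄₂) = √(1.3052² + 0.7878²) = 1.5245 for independent samples with unequal variances.
With z* = 1.960, the margin is 1.960 × 1.5245 = 2.9880.
x̄₁ − x̄₂ = 118 − 137 = -19.0000; the interval is -19.0000 ± 2.9880 = (-21.9880, -16.0120).
The interval (-21.9880, -16.0120) does not contain 0, so the difference is significant.

significant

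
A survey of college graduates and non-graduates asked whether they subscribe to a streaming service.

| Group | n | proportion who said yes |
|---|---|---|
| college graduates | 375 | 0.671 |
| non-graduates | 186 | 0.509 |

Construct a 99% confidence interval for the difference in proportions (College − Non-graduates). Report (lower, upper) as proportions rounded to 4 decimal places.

(0.0488, 0.2752)

Each SE is √(p̂(1−p̂)/n): √(0.6710·0.3290/375) = 0.02426 and √(0.5090·0.4910/186) = 0.03666.
SE(p̂₁ − p̂₂) = √(SE₁² + SE₂²) = √(0.0005885476 + 0.0013439556) = 0.04396, since the two samples are independent.
At 99% confidence z* = 2.576; margin = 2.576 × 0.04396 = 0.11324.
The difference is 0.6710 − 0.5090 = 0.1620, so the interval is 0.1620 ± 0.11324 = (0.0488, 0.2752).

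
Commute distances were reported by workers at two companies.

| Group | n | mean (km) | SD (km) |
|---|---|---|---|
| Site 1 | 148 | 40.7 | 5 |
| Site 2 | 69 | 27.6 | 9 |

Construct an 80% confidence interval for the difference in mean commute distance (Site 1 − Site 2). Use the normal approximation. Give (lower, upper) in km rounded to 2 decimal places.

(11.61, 14.59)

Per-group SEs: s₁/√n₁ = 5/√148 = 0.4110, s₂/√n₂ = 9/√69 = 1.0835.
Unpooled SE of the difference: √(0.168921 + 1.17397225) = 1.1588.
Margin of error = z* · SE = 1.282 × 1.1588 = 1.4856.
x̄₁ − x̄₂ = 40.7 − 27.6 = 13.1000.
CI: 13.1000 ± 1.4856 = (11.61, 14.59).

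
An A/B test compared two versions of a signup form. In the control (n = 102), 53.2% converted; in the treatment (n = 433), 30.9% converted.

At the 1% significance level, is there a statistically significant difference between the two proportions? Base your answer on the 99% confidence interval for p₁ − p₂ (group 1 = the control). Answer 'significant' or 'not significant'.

Each SE is √(p̂(1−p̂)/n): √(0.5320·0.4680/102) = 0.04941 and √(0.3090·0.6910/433) = 0.02221.
SE(p̂₁ − p̂₂) = √(SE₁² + SE₂²) = √(0.0024413481 + 0.0004932841) = 0.05417, since the two samples are independent.
At 99% confidence z* = 2.576; margin = 2.576 × 0.05417 = 0.13954.
The difference is 0.5320 − 0.3090 = 0.2230, so the interval is 0.2230 ± 0.13954 = (0.08346, 0.36254).
The interval (0.08346, 0.36254) does not contain 0, so the difference is significant.

significant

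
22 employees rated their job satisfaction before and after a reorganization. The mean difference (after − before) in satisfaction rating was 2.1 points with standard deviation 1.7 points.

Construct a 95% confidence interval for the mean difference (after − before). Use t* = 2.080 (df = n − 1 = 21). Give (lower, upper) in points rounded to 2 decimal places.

Paired design: SE = s_d/√n = 1.7/√22 = 0.3624.
t* = 2.080; margin of error = 2.080 × 0.3624 = 0.7538.
2.1 ± 0.7538 → (1.35, 2.85).

(1.35, 2.85)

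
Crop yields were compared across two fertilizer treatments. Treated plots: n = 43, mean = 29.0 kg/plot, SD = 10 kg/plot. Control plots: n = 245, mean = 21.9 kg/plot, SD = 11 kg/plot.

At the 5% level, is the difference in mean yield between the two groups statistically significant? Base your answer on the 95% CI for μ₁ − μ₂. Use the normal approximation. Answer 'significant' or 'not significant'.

significant

Per-group SEs: s₁/√n₁ = 10/√43 = 1.5250, s₂/√n₂ = 11/√245 = 0.7028.
Unpooled SE of the difference: √(2.325625 + 0.49392784) = 1.6792.
Margin of error = z* · SE = 1.960 × 1.6792 = 3.2912.
x̄₁ − x̄₂ = 29.0 − 21.9 = 7.1000.
CI: 7.1000 ± 3.2912 = (3.8088, 10.3912).
The interval (3.8088, 10.3912) does not contain 0, so the difference is significant.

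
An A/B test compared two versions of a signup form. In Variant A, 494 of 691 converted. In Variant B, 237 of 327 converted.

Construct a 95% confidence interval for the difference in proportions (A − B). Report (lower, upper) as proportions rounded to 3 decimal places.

(-0.069, 0.049)

First, p̂₁ = 494/691 = 0.7149; p̂₂ = 237/327 = 0.7248.
The two standard errors are √(0.7149×0.2851/691) = 0.01717 and √(0.7248×0.2752/327) = 0.02470.
Because the samples are independent, SE_diff = √(0.01717² + 0.02470²) = 0.03008.
Using z* = 1.960 for 95%, ME = 1.960 × 0.03008 = 0.05896.
p̂₁ − p̂₂ = -0.0099; interval -0.0099 ± 0.05896 gives (-0.069, 0.049).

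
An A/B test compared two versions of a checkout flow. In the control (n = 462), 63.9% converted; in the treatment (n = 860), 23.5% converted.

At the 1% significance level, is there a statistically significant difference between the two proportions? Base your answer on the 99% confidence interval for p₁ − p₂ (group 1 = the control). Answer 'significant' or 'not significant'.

significant

The two standard errors are √(0.6390×0.3610/462) = 0.02235 and √(0.2350×0.7650/860) = 0.01446.
Because the samples are independent, SE_diff = √(0.02235² + 0.01446²) = 0.02662.
Using z* = 2.576 for 99%, ME = 2.576 × 0.02662 = 0.06857.
p̂₁ − p̂₂ = 0.4040; interval 0.4040 ± 0.06857 gives (0.33543, 0.47257).
The interval (0.33543, 0.47257) does not contain 0, so the difference is significant.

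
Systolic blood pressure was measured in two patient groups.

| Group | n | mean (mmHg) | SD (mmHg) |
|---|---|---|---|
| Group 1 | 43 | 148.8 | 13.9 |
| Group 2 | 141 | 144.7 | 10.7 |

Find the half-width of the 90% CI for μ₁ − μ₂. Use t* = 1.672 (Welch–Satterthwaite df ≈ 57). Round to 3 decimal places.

Per-group SEs: s₁/√n₁ = 13.9/√43 = 2.1197, s₂/√n₂ = 10.7/√141 = 0.9011.
Unpooled SE of the difference: √(4.49312809 + 0.81198121) = 2.3033.
Margin of error = t* · SE = 1.672 × 2.3033 = 3.8511.

3.851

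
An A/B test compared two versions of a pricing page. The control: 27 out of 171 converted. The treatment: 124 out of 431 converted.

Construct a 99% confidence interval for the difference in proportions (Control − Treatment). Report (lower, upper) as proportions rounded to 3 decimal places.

p̂₁ = 27/171 = 0.1579 and p̂₂ = 124/431 = 0.2877.
SE₁ = √(p̂₁(1−p̂₁)/n₁) = √(0.1579·0.8421/171) = 0.02789; SE₂ = √(0.2877·0.7123/431) = 0.02181.
Independent samples: SE of the difference = √(SE₁² + SE₂²) = √(0.0007778521 + 0.0004756761) = 0.03541.
z* for 99% confidence is 2.576, so the margin of error is 2.576 × 0.03541 = 0.09122.
Point estimate p̂₁ − p̂₂ = 0.1579 − 0.2877 = -0.1298.
-0.1298 ± 0.09122 → (-0.221, -0.039).

(-0.221, -0.039)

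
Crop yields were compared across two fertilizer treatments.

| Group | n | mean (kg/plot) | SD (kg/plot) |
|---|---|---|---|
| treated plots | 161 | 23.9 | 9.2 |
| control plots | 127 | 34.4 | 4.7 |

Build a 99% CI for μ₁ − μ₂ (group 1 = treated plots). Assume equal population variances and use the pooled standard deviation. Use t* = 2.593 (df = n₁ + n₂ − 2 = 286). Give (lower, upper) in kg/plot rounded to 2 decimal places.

Pooled variance s_p² = [160·9.2² + 126·4.7²] / (161+127−2) = 57.0830, so s_p = 7.5553.
SE_diff = s_p·√(1/n₁ + 1/n₂) = 7.5553·√(1/161 + 1/127) = 0.8967.
t* = 2.593; margin = 2.593 × 0.8967 = 2.3251.
Difference = 23.9 − 34.4 = -10.5000.
-10.5000 ± 2.3251 → (-12.83, -8.17).

(-12.83, -8.17)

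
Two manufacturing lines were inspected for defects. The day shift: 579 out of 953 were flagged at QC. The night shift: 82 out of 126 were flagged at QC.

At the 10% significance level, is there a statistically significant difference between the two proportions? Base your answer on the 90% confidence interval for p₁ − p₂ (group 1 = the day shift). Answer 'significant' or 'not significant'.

p̂₁ = 579/953 = 0.6076 and p̂₂ = 82/126 = 0.6508.
SE₁ = √(p̂₁(1−p̂₁)/n₁) = √(0.6076·0.3924/953) = 0.01582; SE₂ = √(0.6508·0.3492/126) = 0.04247.
Independent samples: SE of the difference = √(SE₁² + SE₂²) = √(0.0002502724 + 0.0018037009) = 0.04532.
z* for 90% confidence is 1.645, so the margin of error is 1.645 × 0.04532 = 0.07455.
Point estimate p̂₁ − p̂₂ = 0.6076 − 0.6508 = -0.0432.
-0.0432 ± 0.07455 → (-0.11775, 0.03135).
The interval (-0.11775, 0.03135) contains 0, so the difference is not significant.

not significant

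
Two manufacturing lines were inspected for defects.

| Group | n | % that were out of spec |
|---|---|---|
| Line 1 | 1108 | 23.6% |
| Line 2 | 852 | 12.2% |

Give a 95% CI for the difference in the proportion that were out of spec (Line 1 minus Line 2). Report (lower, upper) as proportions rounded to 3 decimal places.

(0.081, 0.147)

SE₁ = √(p̂₁(1−p̂₁)/n₁) = √(0.2360·0.7640/1108) = 0.01276; SE₂ = √(0.1220·0.8780/852) = 0.01121.
Independent samples: SE of the difference = √(SE₁² + SE₂²) = √(0.0001628176 + 0.0001256641) = 0.01698.
z* for 95% confidence is 1.960, so the margin of error is 1.960 × 0.01698 = 0.03328.
Point estimate p̂₁ − p̂₂ = 0.2360 − 0.1220 = 0.1140.
0.1140 ± 0.03328 → (0.081, 0.147).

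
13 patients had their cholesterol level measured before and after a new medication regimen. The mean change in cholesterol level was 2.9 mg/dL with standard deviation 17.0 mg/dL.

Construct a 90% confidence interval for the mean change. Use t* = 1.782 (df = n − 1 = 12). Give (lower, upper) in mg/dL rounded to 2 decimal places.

Paired design: SE = s_d/√n = 17.0/√13 = 4.7150.
t* = 1.782; margin of error = 1.782 × 4.7150 = 8.4021.
2.9 ± 8.4021 → (-5.50, 11.30).

(-5.50, 11.30)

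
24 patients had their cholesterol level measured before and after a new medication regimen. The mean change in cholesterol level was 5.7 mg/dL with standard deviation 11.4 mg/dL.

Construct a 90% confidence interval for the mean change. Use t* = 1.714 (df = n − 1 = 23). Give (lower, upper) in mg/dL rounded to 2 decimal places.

(1.71, 9.69)

Paired design: SE = s_d/√n = 11.4/√24 = 2.3270.
t* = 1.714; margin of error = 1.714 × 2.3270 = 3.9885.
5.7 ± 3.9885 → (1.71, 9.69).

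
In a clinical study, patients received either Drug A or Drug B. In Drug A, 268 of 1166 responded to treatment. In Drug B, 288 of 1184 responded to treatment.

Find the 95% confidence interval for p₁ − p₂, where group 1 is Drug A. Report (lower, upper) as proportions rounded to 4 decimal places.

(-0.0478, 0.0210)

First, p̂₁ = 268/1166 = 0.2298; p̂₂ = 288/1184 = 0.2432.
The two standard errors are √(0.2298×0.7702/1166) = 0.01232 and √(0.2432×0.7568/1184) = 0.01247.
Because the samples are independent, SE_diff = √(0.01232² + 0.01247²) = 0.01753.
Using z* = 1.960 for 95%, ME = 1.960 × 0.01753 = 0.03436.
p̂₁ − p̂₂ = -0.0134; interval -0.0134 ± 0.03436 gives (-0.0478, 0.0210).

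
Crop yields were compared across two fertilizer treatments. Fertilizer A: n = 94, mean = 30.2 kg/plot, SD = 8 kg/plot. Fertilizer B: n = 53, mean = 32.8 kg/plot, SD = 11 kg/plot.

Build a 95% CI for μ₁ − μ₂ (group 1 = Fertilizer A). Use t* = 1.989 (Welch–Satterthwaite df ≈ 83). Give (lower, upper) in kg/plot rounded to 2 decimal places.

Per-group SEs: s₁/√n₁ = 8/√94 = 0.8251, s₂/√n₂ = 11/√53 = 1.5110.
Unpooled SE of the difference: √(0.68079001 + 2.283121) = 1.7216.
Margin of error = t* · SE = 1.989 × 1.7216 = 3.4243.
x̄₁ − x̄₂ = 30.2 − 32.8 = -2.6000.
CI: -2.6000 ± 3.4243 = (-6.02, 0.82).

(-6.02, 0.82)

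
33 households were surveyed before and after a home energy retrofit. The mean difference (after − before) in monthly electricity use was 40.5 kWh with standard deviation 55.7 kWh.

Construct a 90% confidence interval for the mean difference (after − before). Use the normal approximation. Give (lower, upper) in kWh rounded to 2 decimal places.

(24.55, 56.45)

Paired design: SE = s_d/√n = 55.7/√33 = 9.6961.
z* = 1.645; margin of error = 1.645 × 9.6961 = 15.9501.
40.5 ± 15.9501 → (24.55, 56.45).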